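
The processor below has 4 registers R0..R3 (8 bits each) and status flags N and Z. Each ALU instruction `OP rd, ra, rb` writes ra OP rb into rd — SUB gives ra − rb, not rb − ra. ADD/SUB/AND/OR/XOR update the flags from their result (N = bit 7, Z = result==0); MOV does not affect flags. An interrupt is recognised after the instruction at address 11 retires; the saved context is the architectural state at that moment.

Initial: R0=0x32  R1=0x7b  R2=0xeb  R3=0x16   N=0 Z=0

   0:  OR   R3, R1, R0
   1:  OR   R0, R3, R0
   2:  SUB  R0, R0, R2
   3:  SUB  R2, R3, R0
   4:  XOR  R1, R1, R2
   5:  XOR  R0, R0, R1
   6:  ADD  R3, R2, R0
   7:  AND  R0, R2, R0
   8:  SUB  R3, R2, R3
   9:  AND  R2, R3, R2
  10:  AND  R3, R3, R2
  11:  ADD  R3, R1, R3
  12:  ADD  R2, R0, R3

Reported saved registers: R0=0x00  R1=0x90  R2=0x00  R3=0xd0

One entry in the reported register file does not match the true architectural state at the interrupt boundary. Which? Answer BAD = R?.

BAD = R3

after  0: R0=0x32 R1=0x7b R2=0xeb R3=0x7b  N=0 Z=0
after  1: R0=0x7b R1=0x7b R2=0xeb R3=0x7b  N=0 Z=0
after  2: R0=0x90 R1=0x7b R2=0xeb R3=0x7b  N=1 Z=0
after  3: R0=0x90 R1=0x7b R2=0xeb R3=0x7b  N=1 Z=0
after  4: R0=0x90 R1=0x90 R2=0xeb R3=0x7b  N=1 Z=0
after  5: R0=0x00 R1=0x90 R2=0xeb R3=0x7b  N=0 Z=1
after  6: R0=0x00 R1=0x90 R2=0xeb R3=0xeb  N=1 Z=0
after  7: R0=0x00 R1=0x90 R2=0xeb R3=0xeb  N=0 Z=1
after  8: R0=0x00 R1=0x90 R2=0xeb R3=0x00  N=0 Z=1
after  9: R0=0x00 R1=0x90 R2=0x00 R3=0x00  N=0 Z=1
after 10: R0=0x00 R1=0x90 R2=0x00 R3=0x00  N=0 Z=1
after 11: R0=0x00 R1=0x90 R2=0x00 R3=0x90  N=1 Z=0
-- IRQ taken; context saved, return-PC = 12 --
mismatch: R3: reported 0xd0 vs actual 0x90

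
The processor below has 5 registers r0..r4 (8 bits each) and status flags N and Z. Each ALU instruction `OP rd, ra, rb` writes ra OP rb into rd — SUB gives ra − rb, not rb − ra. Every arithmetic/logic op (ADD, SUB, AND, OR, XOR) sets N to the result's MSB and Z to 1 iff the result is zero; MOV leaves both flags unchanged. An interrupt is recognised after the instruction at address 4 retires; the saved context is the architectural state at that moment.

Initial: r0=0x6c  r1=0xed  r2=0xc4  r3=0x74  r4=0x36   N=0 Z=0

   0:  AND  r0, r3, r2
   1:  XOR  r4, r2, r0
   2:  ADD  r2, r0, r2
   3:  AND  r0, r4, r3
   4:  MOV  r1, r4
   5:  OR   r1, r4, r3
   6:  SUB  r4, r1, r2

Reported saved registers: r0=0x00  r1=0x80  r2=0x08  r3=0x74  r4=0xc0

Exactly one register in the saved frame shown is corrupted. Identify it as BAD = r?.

after  0: r0=0x44 r1=0xed r2=0xc4 r3=0x74 r4=0x36  N=0 Z=0
after  1: r0=0x44 r1=0xed r2=0xc4 r3=0x74 r4=0x80  N=1 Z=0
after  2: r0=0x44 r1=0xed r2=0x08 r3=0x74 r4=0x80  N=0 Z=0
after  3: r0=0x00 r1=0xed r2=0x08 r3=0x74 r4=0x80  N=0 Z=1
after  4: r0=0x00 r1=0x80 r2=0x08 r3=0x74 r4=0x80  N=0 Z=1
-- IRQ taken; context saved, return-PC = 5 --
mismatch: r4: reported 0xc0 vs actual 0x80

BAD = r4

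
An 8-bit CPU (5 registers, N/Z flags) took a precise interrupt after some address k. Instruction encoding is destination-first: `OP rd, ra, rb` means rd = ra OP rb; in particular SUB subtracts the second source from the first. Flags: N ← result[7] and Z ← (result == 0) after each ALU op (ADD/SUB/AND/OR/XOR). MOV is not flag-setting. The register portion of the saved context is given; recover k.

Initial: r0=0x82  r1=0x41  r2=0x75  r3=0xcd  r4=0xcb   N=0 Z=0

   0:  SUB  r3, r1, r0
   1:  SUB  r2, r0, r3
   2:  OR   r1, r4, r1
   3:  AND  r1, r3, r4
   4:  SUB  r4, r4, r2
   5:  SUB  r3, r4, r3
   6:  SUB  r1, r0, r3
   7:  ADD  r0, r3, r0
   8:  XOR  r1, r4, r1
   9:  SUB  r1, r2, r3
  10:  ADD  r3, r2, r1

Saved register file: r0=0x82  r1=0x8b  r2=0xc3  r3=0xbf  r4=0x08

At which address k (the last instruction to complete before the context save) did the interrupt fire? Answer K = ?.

after  0: r0=0x82 r1=0x41 r2=0x75 r3=0xbf r4=0xcb  N=1 Z=0
after  1: r0=0x82 r1=0x41 r2=0xc3 r3=0xbf r4=0xcb  N=1 Z=0
after  2: r0=0x82 r1=0xcb r2=0xc3 r3=0xbf r4=0xcb  N=1 Z=0
after  3: r0=0x82 r1=0x8b r2=0xc3 r3=0xbf r4=0xcb  N=1 Z=0
after  4: r0=0x82 r1=0x8b r2=0xc3 r3=0xbf r4=0x08  N=0 Z=0
-- IRQ taken; context saved, return-PC = 5 --

K = 4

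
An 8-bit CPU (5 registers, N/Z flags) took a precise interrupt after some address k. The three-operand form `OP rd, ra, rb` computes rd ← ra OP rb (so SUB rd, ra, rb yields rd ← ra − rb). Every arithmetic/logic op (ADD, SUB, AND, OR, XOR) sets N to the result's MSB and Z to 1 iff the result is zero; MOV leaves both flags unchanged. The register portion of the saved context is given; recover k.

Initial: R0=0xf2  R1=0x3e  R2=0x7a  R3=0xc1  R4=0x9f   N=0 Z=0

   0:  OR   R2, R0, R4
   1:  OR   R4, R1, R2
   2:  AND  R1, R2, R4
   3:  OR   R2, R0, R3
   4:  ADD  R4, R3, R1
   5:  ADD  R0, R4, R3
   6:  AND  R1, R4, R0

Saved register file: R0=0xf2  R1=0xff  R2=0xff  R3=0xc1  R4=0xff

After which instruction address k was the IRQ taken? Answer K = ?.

after  0: R0=0xf2 R1=0x3e R2=0xff R3=0xc1 R4=0x9f  N=1 Z=0
after  1: R0=0xf2 R1=0x3e R2=0xff R3=0xc1 R4=0xff  N=1 Z=0
after  2: R0=0xf2 R1=0xff R2=0xff R3=0xc1 R4=0xff  N=1 Z=0
-- IRQ taken; context saved, return-PC = 3 --

K = 2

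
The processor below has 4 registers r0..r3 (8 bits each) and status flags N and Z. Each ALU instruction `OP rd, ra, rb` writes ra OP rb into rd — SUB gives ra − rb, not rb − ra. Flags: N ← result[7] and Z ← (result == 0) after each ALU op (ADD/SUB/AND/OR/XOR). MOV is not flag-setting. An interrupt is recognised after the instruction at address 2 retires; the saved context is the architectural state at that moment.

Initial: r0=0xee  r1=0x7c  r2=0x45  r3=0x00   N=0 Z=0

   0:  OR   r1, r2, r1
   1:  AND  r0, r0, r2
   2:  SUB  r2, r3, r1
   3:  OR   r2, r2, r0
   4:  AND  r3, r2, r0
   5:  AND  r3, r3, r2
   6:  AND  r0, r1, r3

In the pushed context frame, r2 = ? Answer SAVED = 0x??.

SAVED = 0x83

after  0: r0=0xee r1=0x7d r2=0x45 r3=0x00  N=0 Z=0
after  1: r0=0x44 r1=0x7d r2=0x45 r3=0x00  N=0 Z=0
after  2: r0=0x44 r1=0x7d r2=0x83 r3=0x00  N=1 Z=0
-- IRQ taken; context saved, return-PC = 3 --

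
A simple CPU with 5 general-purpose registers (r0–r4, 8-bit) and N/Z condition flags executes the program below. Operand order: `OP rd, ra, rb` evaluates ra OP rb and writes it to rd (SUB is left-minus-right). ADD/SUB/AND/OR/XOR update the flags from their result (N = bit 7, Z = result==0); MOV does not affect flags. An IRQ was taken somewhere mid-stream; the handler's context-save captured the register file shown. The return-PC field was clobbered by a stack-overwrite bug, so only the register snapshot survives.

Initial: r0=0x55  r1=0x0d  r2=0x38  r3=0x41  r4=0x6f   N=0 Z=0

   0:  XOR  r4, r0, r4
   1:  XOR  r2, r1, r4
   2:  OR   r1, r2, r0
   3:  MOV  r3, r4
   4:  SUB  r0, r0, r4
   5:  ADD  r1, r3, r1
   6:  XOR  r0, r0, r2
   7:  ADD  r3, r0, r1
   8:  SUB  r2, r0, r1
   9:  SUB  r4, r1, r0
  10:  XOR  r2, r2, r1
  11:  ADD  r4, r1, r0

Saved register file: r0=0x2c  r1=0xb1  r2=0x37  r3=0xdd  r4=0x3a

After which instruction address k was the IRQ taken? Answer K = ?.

K = 7

after  0: r0=0x55 r1=0x0d r2=0x38 r3=0x41 r4=0x3a  N=0 Z=0
after  1: r0=0x55 r1=0x0d r2=0x37 r3=0x41 r4=0x3a  N=0 Z=0
after  2: r0=0x55 r1=0x77 r2=0x37 r3=0x41 r4=0x3a  N=0 Z=0
after  3: r0=0x55 r1=0x77 r2=0x37 r3=0x3a r4=0x3a  N=0 Z=0
after  4: r0=0x1b r1=0x77 r2=0x37 r3=0x3a r4=0x3a  N=0 Z=0
after  5: r0=0x1b r1=0xb1 r2=0x37 r3=0x3a r4=0x3a  N=1 Z=0
after  6: r0=0x2c r1=0xb1 r2=0x37 r3=0x3a r4=0x3a  N=0 Z=0
after  7: r0=0x2c r1=0xb1 r2=0x37 r3=0xdd r4=0x3a  N=1 Z=0
-- IRQ taken; context saved, return-PC = 8 --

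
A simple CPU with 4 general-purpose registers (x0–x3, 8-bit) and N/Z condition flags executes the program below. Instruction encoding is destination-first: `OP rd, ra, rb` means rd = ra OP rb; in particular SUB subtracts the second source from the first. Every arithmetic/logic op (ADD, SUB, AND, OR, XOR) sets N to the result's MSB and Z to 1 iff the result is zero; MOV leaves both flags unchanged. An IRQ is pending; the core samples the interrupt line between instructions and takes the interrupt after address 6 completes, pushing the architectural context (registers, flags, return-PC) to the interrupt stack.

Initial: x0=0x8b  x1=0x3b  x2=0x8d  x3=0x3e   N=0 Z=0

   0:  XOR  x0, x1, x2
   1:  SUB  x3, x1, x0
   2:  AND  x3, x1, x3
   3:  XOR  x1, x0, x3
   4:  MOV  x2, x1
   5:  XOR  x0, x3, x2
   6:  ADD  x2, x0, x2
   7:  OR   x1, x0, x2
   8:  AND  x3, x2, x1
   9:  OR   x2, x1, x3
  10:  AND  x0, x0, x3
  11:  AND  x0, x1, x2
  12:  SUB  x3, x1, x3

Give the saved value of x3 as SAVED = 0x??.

SAVED = 0x01

after  0: x0=0xb6 x1=0x3b x2=0x8d x3=0x3e  N=1 Z=0
after  1: x0=0xb6 x1=0x3b x2=0x8d x3=0x85  N=1 Z=0
after  2: x0=0xb6 x1=0x3b x2=0x8d x3=0x01  N=0 Z=0
after  3: x0=0xb6 x1=0xb7 x2=0x8d x3=0x01  N=1 Z=0
after  4: x0=0xb6 x1=0xb7 x2=0xb7 x3=0x01  N=1 Z=0
after  5: x0=0xb6 x1=0xb7 x2=0xb7 x3=0x01  N=1 Z=0
after  6: x0=0xb6 x1=0xb7 x2=0x6d x3=0x01  N=0 Z=0
-- IRQ taken; context saved, return-PC = 7 --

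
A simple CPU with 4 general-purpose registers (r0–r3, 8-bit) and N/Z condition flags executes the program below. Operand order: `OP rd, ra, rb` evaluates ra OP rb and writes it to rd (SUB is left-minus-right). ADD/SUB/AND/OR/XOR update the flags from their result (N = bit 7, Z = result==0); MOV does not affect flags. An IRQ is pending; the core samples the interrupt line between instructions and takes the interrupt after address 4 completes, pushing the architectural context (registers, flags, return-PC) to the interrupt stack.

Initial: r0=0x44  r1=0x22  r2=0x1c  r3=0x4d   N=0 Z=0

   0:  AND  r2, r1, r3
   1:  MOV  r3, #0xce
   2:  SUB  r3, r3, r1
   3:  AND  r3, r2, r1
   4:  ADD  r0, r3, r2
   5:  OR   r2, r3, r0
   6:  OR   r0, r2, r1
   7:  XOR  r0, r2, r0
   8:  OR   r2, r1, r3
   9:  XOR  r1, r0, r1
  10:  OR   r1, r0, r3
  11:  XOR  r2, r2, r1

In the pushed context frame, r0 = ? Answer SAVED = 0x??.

after  0: r0=0x44 r1=0x22 r2=0x00 r3=0x4d  N=0 Z=1
after  1: r0=0x44 r1=0x22 r2=0x00 r3=0xce  N=0 Z=1
after  2: r0=0x44 r1=0x22 r2=0x00 r3=0xac  N=1 Z=0
after  3: r0=0x44 r1=0x22 r2=0x00 r3=0x00  N=0 Z=1
after  4: r0=0x00 r1=0x22 r2=0x00 r3=0x00  N=0 Z=1
-- IRQ taken; context saved, return-PC = 5 --

SAVED = 0x00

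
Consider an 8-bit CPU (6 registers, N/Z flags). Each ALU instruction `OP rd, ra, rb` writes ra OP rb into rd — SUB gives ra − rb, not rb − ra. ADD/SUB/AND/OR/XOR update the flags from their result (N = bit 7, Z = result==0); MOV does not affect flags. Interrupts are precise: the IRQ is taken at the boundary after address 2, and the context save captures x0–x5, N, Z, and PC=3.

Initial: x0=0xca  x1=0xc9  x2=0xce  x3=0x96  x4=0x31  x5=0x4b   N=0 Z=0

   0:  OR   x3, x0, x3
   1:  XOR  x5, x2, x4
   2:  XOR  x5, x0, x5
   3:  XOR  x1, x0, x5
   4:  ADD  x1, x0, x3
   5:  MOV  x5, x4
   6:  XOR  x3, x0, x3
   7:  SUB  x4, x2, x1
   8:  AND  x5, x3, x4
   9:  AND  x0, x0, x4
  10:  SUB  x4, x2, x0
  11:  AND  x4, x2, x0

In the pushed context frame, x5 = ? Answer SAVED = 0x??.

SAVED = 0x35

after  0: x0=0xca x1=0xc9 x2=0xce x3=0xde x4=0x31 x5=0x4b  N=1 Z=0
after  1: x0=0xca x1=0xc9 x2=0xce x3=0xde x4=0x31 x5=0xff  N=1 Z=0
after  2: x0=0xca x1=0xc9 x2=0xce x3=0xde x4=0x31 x5=0x35  N=0 Z=0
-- IRQ taken; context saved, return-PC = 3 --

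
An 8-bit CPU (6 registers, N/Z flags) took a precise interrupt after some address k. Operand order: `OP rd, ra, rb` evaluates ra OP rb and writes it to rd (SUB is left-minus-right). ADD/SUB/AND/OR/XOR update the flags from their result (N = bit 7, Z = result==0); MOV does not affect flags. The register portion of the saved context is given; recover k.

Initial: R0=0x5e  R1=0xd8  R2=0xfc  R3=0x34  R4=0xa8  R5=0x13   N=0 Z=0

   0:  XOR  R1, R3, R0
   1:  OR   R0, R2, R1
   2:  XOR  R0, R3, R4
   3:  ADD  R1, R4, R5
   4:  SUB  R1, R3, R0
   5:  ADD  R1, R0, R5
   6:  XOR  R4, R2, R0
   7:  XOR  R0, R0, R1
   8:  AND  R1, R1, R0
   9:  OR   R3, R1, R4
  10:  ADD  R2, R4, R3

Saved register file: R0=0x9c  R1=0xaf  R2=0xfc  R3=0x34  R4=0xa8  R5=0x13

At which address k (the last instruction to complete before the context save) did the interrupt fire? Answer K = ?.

after  0: R0=0x5e R1=0x6a R2=0xfc R3=0x34 R4=0xa8 R5=0x13  N=0 Z=0
after  1: R0=0xfe R1=0x6a R2=0xfc R3=0x34 R4=0xa8 R5=0x13  N=1 Z=0
after  2: R0=0x9c R1=0x6a R2=0xfc R3=0x34 R4=0xa8 R5=0x13  N=1 Z=0
after  3: R0=0x9c R1=0xbb R2=0xfc R3=0x34 R4=0xa8 R5=0x13  N=1 Z=0
after  4: R0=0x9c R1=0x98 R2=0xfc R3=0x34 R4=0xa8 R5=0x13  N=1 Z=0
after  5: R0=0x9c R1=0xaf R2=0xfc R3=0x34 R4=0xa8 R5=0x13  N=1 Z=0
-- IRQ taken; context saved, return-PC = 6 --

K = 5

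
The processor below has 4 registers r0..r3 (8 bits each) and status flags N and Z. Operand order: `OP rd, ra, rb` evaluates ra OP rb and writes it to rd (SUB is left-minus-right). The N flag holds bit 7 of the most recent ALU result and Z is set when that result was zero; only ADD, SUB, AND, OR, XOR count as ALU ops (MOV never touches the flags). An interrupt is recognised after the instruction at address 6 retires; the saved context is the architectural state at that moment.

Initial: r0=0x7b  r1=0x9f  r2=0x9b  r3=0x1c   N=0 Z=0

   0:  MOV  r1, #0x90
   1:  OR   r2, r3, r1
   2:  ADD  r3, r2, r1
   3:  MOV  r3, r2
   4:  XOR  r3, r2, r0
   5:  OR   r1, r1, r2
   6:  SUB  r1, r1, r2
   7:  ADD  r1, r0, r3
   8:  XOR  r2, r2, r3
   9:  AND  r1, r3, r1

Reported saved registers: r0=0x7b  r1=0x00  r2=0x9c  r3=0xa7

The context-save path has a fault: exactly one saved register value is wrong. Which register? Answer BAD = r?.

after  0: r0=0x7b r1=0x90 r2=0x9b r3=0x1c  N=0 Z=0
after  1: r0=0x7b r1=0x90 r2=0x9c r3=0x1c  N=1 Z=0
after  2: r0=0x7b r1=0x90 r2=0x9c r3=0x2c  N=0 Z=0
after  3: r0=0x7b r1=0x90 r2=0x9c r3=0x9c  N=0 Z=0
after  4: r0=0x7b r1=0x90 r2=0x9c r3=0xe7  N=1 Z=0
after  5: r0=0x7b r1=0x9c r2=0x9c r3=0xe7  N=1 Z=0
after  6: r0=0x7b r1=0x00 r2=0x9c r3=0xe7  N=0 Z=1
-- IRQ taken; context saved, return-PC = 7 --
mismatch: r3: reported 0xa7 vs actual 0xe7

BAD = r3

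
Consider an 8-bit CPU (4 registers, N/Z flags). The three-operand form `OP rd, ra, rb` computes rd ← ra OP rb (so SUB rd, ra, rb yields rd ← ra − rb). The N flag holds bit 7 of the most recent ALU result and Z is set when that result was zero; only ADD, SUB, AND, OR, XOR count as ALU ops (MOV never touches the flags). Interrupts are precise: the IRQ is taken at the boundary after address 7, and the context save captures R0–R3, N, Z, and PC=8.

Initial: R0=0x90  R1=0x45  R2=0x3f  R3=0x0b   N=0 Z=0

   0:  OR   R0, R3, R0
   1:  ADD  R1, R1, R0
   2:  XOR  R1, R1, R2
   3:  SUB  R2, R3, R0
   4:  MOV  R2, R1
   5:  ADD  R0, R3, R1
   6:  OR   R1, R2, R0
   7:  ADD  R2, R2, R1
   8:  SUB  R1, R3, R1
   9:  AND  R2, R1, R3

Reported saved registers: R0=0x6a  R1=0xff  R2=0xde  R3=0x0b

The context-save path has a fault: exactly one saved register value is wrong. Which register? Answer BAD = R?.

BAD = R0

after  0: R0=0x9b R1=0x45 R2=0x3f R3=0x0b  N=1 Z=0
after  1: R0=0x9b R1=0xe0 R2=0x3f R3=0x0b  N=1 Z=0
after  2: R0=0x9b R1=0xdf R2=0x3f R3=0x0b  N=1 Z=0
after  3: R0=0x9b R1=0xdf R2=0x70 R3=0x0b  N=0 Z=0
after  4: R0=0x9b R1=0xdf R2=0xdf R3=0x0b  N=0 Z=0
after  5: R0=0xea R1=0xdf R2=0xdf R3=0x0b  N=1 Z=0
after  6: R0=0xea R1=0xff R2=0xdf R3=0x0b  N=1 Z=0
after  7: R0=0xea R1=0xff R2=0xde R3=0x0b  N=1 Z=0
-- IRQ taken; context saved, return-PC = 8 --
mismatch: R0: reported 0x6a vs actual 0xea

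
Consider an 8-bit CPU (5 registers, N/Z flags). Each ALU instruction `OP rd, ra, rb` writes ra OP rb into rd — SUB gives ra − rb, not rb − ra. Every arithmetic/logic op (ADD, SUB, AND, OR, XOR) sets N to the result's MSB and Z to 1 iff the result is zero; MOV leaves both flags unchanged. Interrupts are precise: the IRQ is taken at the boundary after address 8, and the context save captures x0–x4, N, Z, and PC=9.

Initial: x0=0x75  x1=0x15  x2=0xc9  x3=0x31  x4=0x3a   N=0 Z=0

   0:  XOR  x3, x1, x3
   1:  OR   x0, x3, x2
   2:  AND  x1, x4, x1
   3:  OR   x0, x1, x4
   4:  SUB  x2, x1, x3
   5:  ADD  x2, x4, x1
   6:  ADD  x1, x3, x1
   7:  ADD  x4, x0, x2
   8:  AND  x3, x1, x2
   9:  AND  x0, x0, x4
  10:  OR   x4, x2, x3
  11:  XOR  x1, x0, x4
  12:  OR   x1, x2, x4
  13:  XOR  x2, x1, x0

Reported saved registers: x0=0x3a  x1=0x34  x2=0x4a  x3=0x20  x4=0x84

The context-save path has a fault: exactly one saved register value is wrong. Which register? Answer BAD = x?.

BAD = x3

after  0: x0=0x75 x1=0x15 x2=0xc9 x3=0x24 x4=0x3a  N=0 Z=0
after  1: x0=0xed x1=0x15 x2=0xc9 x3=0x24 x4=0x3a  N=1 Z=0
after  2: x0=0xed x1=0x10 x2=0xc9 x3=0x24 x4=0x3a  N=0 Z=0
after  3: x0=0x3a x1=0x10 x2=0xc9 x3=0x24 x4=0x3a  N=0 Z=0
after  4: x0=0x3a x1=0x10 x2=0xec x3=0x24 x4=0x3a  N=1 Z=0
after  5: x0=0x3a x1=0x10 x2=0x4a x3=0x24 x4=0x3a  N=0 Z=0
after  6: x0=0x3a x1=0x34 x2=0x4a x3=0x24 x4=0x3a  N=0 Z=0
after  7: x0=0x3a x1=0x34 x2=0x4a x3=0x24 x4=0x84  N=1 Z=0
after  8: x0=0x3a x1=0x34 x2=0x4a x3=0x00 x4=0x84  N=0 Z=1
-- IRQ taken; context saved, return-PC = 9 --
mismatch: x3: reported 0x20 vs actual 0x00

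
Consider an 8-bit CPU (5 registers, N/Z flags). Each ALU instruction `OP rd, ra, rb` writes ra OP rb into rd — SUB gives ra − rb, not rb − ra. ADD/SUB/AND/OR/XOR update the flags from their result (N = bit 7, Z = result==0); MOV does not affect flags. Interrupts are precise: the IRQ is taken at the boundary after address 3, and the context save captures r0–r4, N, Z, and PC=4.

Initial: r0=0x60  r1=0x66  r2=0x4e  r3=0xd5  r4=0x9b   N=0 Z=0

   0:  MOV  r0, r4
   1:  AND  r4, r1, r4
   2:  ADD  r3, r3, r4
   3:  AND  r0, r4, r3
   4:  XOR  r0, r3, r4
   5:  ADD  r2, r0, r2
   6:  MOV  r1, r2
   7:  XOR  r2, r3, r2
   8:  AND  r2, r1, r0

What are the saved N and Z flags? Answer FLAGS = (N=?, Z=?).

FLAGS = (N=0, Z=0)

after  0: r0=0x9b r1=0x66 r2=0x4e r3=0xd5 r4=0x9b  N=0 Z=0
after  1: r0=0x9b r1=0x66 r2=0x4e r3=0xd5 r4=0x02  N=0 Z=0
after  2: r0=0x9b r1=0x66 r2=0x4e r3=0xd7 r4=0x02  N=1 Z=0
after  3: r0=0x02 r1=0x66 r2=0x4e r3=0xd7 r4=0x02  N=0 Z=0
-- IRQ taken; context saved, return-PC = 4 --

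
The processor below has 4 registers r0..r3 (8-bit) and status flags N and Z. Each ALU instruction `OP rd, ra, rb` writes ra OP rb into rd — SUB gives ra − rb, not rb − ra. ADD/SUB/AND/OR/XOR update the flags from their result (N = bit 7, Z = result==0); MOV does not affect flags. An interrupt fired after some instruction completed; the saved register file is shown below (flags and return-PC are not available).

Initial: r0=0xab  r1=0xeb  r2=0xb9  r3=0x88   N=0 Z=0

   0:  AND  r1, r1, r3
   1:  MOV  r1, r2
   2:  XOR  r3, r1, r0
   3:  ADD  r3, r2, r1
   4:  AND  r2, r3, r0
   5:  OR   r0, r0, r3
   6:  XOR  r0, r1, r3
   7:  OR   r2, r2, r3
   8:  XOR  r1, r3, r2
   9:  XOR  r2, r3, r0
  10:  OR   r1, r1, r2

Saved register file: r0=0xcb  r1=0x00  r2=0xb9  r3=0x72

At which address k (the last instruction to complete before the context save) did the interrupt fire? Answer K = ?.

after  0: r0=0xab r1=0x88 r2=0xb9 r3=0x88  N=1 Z=0
after  1: r0=0xab r1=0xb9 r2=0xb9 r3=0x88  N=1 Z=0
after  2: r0=0xab r1=0xb9 r2=0xb9 r3=0x12  N=0 Z=0
after  3: r0=0xab r1=0xb9 r2=0xb9 r3=0x72  N=0 Z=0
after  4: r0=0xab r1=0xb9 r2=0x22 r3=0x72  N=0 Z=0
after  5: r0=0xfb r1=0xb9 r2=0x22 r3=0x72  N=1 Z=0
after  6: r0=0xcb r1=0xb9 r2=0x22 r3=0x72  N=1 Z=0
after  7: r0=0xcb r1=0xb9 r2=0x72 r3=0x72  N=0 Z=0
after  8: r0=0xcb r1=0x00 r2=0x72 r3=0x72  N=0 Z=1
after  9: r0=0xcb r1=0x00 r2=0xb9 r3=0x72  N=1 Z=0
-- IRQ taken; context saved, return-PC = 10 --

K = 9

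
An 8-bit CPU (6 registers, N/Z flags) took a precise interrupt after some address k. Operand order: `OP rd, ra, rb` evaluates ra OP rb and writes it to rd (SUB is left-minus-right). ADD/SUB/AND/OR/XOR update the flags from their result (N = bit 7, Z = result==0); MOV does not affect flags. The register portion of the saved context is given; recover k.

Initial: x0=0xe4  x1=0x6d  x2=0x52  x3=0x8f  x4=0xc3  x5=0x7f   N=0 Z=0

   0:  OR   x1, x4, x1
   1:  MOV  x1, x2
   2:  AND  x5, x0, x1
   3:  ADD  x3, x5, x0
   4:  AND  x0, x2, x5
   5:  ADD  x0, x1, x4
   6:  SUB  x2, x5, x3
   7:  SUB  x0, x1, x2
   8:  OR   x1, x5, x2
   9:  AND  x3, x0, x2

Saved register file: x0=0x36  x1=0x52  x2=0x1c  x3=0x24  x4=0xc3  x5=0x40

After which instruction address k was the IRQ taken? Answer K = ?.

after  0: x0=0xe4 x1=0xef x2=0x52 x3=0x8f x4=0xc3 x5=0x7f  N=1 Z=0
after  1: x0=0xe4 x1=0x52 x2=0x52 x3=0x8f x4=0xc3 x5=0x7f  N=1 Z=0
after  2: x0=0xe4 x1=0x52 x2=0x52 x3=0x8f x4=0xc3 x5=0x40  N=0 Z=0
after  3: x0=0xe4 x1=0x52 x2=0x52 x3=0x24 x4=0xc3 x5=0x40  N=0 Z=0
after  4: x0=0x40 x1=0x52 x2=0x52 x3=0x24 x4=0xc3 x5=0x40  N=0 Z=0
after  5: x0=0x15 x1=0x52 x2=0x52 x3=0x24 x4=0xc3 x5=0x40  N=0 Z=0
after  6: x0=0x15 x1=0x52 x2=0x1c x3=0x24 x4=0xc3 x5=0x40  N=0 Z=0
after  7: x0=0x36 x1=0x52 x2=0x1c x3=0x24 x4=0xc3 x5=0x40  N=0 Z=0
-- IRQ taken; context saved, return-PC = 8 --

K = 7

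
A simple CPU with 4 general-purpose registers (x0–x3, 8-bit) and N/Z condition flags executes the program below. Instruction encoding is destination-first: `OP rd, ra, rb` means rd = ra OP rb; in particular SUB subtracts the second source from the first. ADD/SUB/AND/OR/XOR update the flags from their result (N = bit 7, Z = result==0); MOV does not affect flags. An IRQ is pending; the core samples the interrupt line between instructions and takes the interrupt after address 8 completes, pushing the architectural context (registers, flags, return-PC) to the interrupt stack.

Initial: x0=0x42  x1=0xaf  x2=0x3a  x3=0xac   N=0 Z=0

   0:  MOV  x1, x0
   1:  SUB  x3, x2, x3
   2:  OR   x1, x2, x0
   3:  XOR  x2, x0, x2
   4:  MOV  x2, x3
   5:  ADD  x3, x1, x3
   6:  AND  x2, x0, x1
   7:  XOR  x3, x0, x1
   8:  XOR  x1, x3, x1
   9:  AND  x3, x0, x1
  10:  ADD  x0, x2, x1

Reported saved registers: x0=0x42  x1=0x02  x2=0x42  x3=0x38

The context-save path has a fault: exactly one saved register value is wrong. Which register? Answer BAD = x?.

BAD = x1

after  0: x0=0x42 x1=0x42 x2=0x3a x3=0xac  N=0 Z=0
after  1: x0=0x42 x1=0x42 x2=0x3a x3=0x8e  N=1 Z=0
after  2: x0=0x42 x1=0x7a x2=0x3a x3=0x8e  N=0 Z=0
after  3: x0=0x42 x1=0x7a x2=0x78 x3=0x8e  N=0 Z=0
after  4: x0=0x42 x1=0x7a x2=0x8e x3=0x8e  N=0 Z=0
after  5: x0=0x42 x1=0x7a x2=0x8e x3=0x08  N=0 Z=0
after  6: x0=0x42 x1=0x7a x2=0x42 x3=0x08  N=0 Z=0
after  7: x0=0x42 x1=0x7a x2=0x42 x3=0x38  N=0 Z=0
after  8: x0=0x42 x1=0x42 x2=0x42 x3=0x38  N=0 Z=0
-- IRQ taken; context saved, return-PC = 9 --
mismatch: x1: reported 0x02 vs actual 0x42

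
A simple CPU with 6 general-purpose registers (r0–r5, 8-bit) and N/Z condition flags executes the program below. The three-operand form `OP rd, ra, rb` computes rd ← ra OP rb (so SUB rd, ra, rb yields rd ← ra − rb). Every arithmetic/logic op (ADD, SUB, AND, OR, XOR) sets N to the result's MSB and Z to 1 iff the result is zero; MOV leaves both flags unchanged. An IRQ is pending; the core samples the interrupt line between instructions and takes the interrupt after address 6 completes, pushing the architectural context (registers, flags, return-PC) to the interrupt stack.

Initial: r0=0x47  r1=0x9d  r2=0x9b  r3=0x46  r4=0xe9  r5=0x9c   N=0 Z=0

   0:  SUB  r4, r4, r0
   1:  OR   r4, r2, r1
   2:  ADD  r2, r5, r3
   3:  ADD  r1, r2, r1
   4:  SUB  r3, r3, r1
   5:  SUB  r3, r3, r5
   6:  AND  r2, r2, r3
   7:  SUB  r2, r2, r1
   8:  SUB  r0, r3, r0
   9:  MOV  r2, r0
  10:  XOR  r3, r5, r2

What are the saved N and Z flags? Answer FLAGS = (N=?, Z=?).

after  0: r0=0x47 r1=0x9d r2=0x9b r3=0x46 r4=0xa2 r5=0x9c  N=1 Z=0
after  1: r0=0x47 r1=0x9d r2=0x9b r3=0x46 r4=0x9f r5=0x9c  N=1 Z=0
after  2: r0=0x47 r1=0x9d r2=0xe2 r3=0x46 r4=0x9f r5=0x9c  N=1 Z=0
after  3: r0=0x47 r1=0x7f r2=0xe2 r3=0x46 r4=0x9f r5=0x9c  N=0 Z=0
after  4: r0=0x47 r1=0x7f r2=0xe2 r3=0xc7 r4=0x9f r5=0x9c  N=1 Z=0
after  5: r0=0x47 r1=0x7f r2=0xe2 r3=0x2b r4=0x9f r5=0x9c  N=0 Z=0
after  6: r0=0x47 r1=0x7f r2=0x22 r3=0x2b r4=0x9f r5=0x9c  N=0 Z=0
-- IRQ taken; context saved, return-PC = 7 --

FLAGS = (N=0, Z=0)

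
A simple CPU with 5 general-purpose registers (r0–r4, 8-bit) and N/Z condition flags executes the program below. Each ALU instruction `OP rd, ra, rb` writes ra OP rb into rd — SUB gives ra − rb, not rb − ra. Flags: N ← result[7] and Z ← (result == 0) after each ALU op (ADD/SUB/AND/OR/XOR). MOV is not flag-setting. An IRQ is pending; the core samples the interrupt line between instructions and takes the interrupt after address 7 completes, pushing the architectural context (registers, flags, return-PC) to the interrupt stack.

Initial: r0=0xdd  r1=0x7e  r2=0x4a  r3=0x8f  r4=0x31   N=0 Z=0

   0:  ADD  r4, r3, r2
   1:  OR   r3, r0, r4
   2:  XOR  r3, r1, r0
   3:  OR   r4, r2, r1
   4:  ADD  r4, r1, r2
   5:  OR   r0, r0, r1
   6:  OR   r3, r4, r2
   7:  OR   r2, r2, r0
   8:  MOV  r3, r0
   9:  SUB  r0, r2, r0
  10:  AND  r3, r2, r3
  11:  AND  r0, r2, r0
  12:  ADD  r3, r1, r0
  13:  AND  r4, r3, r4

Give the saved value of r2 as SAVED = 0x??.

after  0: r0=0xdd r1=0x7e r2=0x4a r3=0x8f r4=0xd9  N=1 Z=0
after  1: r0=0xdd r1=0x7e r2=0x4a r3=0xdd r4=0xd9  N=1 Z=0
after  2: r0=0xdd r1=0x7e r2=0x4a r3=0xa3 r4=0xd9  N=1 Z=0
after  3: r0=0xdd r1=0x7e r2=0x4a r3=0xa3 r4=0x7e  N=0 Z=0
after  4: r0=0xdd r1=0x7e r2=0x4a r3=0xa3 r4=0xc8  N=1 Z=0
after  5: r0=0xff r1=0x7e r2=0x4a r3=0xa3 r4=0xc8  N=1 Z=0
after  6: r0=0xff r1=0x7e r2=0x4a r3=0xca r4=0xc8  N=1 Z=0
after  7: r0=0xff r1=0x7e r2=0xff r3=0xca r4=0xc8  N=1 Z=0
-- IRQ taken; context saved, return-PC = 8 --

SAVED = 0xff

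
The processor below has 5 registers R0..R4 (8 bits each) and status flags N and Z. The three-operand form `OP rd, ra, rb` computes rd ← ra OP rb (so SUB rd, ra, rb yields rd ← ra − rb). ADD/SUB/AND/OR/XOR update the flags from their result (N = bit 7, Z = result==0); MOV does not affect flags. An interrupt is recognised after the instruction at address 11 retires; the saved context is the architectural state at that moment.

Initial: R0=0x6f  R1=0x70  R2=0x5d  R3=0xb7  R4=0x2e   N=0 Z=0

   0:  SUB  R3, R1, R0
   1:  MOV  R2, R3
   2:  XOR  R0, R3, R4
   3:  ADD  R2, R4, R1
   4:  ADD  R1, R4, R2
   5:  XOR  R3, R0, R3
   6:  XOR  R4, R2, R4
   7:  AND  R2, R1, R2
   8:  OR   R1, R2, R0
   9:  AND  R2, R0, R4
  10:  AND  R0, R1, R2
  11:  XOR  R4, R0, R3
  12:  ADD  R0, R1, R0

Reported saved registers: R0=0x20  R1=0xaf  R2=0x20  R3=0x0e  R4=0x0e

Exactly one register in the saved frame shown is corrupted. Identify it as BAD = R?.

BAD = R3

after  0: R0=0x6f R1=0x70 R2=0x5d R3=0x01 R4=0x2e  N=0 Z=0
after  1: R0=0x6f R1=0x70 R2=0x01 R3=0x01 R4=0x2e  N=0 Z=0
after  2: R0=0x2f R1=0x70 R2=0x01 R3=0x01 R4=0x2e  N=0 Z=0
after  3: R0=0x2f R1=0x70 R2=0x9e R3=0x01 R4=0x2e  N=1 Z=0
after  4: R0=0x2f R1=0xcc R2=0x9e R3=0x01 R4=0x2e  N=1 Z=0
after  5: R0=0x2f R1=0xcc R2=0x9e R3=0x2e R4=0x2e  N=0 Z=0
after  6: R0=0x2f R1=0xcc R2=0x9e R3=0x2e R4=0xb0  N=1 Z=0
after  7: R0=0x2f R1=0xcc R2=0x8c R3=0x2e R4=0xb0  N=1 Z=0
after  8: R0=0x2f R1=0xaf R2=0x8c R3=0x2e R4=0xb0  N=1 Z=0
after  9: R0=0x2f R1=0xaf R2=0x20 R3=0x2e R4=0xb0  N=0 Z=0
after 10: R0=0x20 R1=0xaf R2=0x20 R3=0x2e R4=0xb0  N=0 Z=0
after 11: R0=0x20 R1=0xaf R2=0x20 R3=0x2e R4=0x0e  N=0 Z=0
-- IRQ taken; context saved, return-PC = 12 --
mismatch: R3: reported 0x0e vs actual 0x2e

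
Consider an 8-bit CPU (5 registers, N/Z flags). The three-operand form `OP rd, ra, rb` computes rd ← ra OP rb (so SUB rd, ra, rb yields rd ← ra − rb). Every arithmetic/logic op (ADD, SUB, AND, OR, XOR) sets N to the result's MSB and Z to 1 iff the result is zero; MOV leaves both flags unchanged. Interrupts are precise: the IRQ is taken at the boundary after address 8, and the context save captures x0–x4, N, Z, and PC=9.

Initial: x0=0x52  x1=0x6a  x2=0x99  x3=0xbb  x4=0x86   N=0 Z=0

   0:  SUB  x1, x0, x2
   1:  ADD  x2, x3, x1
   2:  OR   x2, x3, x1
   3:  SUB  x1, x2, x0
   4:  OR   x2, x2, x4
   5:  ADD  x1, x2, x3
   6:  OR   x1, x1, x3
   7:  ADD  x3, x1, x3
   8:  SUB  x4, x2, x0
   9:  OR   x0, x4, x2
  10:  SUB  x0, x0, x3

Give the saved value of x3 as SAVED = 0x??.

after  0: x0=0x52 x1=0xb9 x2=0x99 x3=0xbb x4=0x86  N=1 Z=0
after  1: x0=0x52 x1=0xb9 x2=0x74 x3=0xbb x4=0x86  N=0 Z=0
after  2: x0=0x52 x1=0xb9 x2=0xbb x3=0xbb x4=0x86  N=1 Z=0
after  3: x0=0x52 x1=0x69 x2=0xbb x3=0xbb x4=0x86  N=0 Z=0
after  4: x0=0x52 x1=0x69 x2=0xbf x3=0xbb x4=0x86  N=1 Z=0
after  5: x0=0x52 x1=0x7a x2=0xbf x3=0xbb x4=0x86  N=0 Z=0
after  6: x0=0x52 x1=0xfb x2=0xbf x3=0xbb x4=0x86  N=1 Z=0
after  7: x0=0x52 x1=0xfb x2=0xbf x3=0xb6 x4=0x86  N=1 Z=0
after  8: x0=0x52 x1=0xfb x2=0xbf x3=0xb6 x4=0x6d  N=0 Z=0
-- IRQ taken; context saved, return-PC = 9 --

SAVED = 0xb6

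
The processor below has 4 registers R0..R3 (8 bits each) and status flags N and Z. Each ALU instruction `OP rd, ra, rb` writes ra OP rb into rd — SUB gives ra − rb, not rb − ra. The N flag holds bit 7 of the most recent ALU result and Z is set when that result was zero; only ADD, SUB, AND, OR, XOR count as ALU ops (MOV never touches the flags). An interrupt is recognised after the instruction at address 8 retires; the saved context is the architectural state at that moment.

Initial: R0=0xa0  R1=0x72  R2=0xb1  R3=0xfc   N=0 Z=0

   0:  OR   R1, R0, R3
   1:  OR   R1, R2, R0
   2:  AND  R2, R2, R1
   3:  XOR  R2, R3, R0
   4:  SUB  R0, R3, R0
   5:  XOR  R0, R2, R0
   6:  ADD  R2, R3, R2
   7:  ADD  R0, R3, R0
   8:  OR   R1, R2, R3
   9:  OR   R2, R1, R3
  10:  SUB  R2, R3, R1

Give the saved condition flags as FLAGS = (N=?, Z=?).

after  0: R0=0xa0 R1=0xfc R2=0xb1 R3=0xfc  N=1 Z=0
after  1: R0=0xa0 R1=0xb1 R2=0xb1 R3=0xfc  N=1 Z=0
after  2: R0=0xa0 R1=0xb1 R2=0xb1 R3=0xfc  N=1 Z=0
after  3: R0=0xa0 R1=0xb1 R2=0x5c R3=0xfc  N=0 Z=0
after  4: R0=0x5c R1=0xb1 R2=0x5c R3=0xfc  N=0 Z=0
after  5: R0=0x00 R1=0xb1 R2=0x5c R3=0xfc  N=0 Z=1
after  6: R0=0x00 R1=0xb1 R2=0x58 R3=0xfc  N=0 Z=0
after  7: R0=0xfc R1=0xb1 R2=0x58 R3=0xfc  N=1 Z=0
after  8: R0=0xfc R1=0xfc R2=0x58 R3=0xfc  N=1 Z=0
-- IRQ taken; context saved, return-PC = 9 --

FLAGS = (N=1, Z=0)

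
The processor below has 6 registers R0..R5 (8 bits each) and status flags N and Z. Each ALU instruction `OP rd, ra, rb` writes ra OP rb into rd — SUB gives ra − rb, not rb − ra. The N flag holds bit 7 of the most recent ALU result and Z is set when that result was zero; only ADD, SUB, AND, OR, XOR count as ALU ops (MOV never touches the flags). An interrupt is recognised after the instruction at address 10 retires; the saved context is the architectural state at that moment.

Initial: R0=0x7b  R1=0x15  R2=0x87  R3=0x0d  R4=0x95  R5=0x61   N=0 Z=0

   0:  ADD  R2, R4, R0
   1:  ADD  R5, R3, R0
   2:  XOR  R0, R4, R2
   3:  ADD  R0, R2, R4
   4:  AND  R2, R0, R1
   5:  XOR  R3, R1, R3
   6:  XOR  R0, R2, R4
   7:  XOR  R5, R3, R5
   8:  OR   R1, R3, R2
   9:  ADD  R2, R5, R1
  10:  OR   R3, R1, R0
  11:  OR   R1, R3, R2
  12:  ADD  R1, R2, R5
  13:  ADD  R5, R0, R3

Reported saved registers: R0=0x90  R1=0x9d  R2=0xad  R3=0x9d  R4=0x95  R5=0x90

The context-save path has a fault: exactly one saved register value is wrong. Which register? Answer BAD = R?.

after  0: R0=0x7b R1=0x15 R2=0x10 R3=0x0d R4=0x95 R5=0x61  N=0 Z=0
after  1: R0=0x7b R1=0x15 R2=0x10 R3=0x0d R4=0x95 R5=0x88  N=1 Z=0
after  2: R0=0x85 R1=0x15 R2=0x10 R3=0x0d R4=0x95 R5=0x88  N=1 Z=0
after  3: R0=0xa5 R1=0x15 R2=0x10 R3=0x0d R4=0x95 R5=0x88  N=1 Z=0
after  4: R0=0xa5 R1=0x15 R2=0x05 R3=0x0d R4=0x95 R5=0x88  N=0 Z=0
after  5: R0=0xa5 R1=0x15 R2=0x05 R3=0x18 R4=0x95 R5=0x88  N=0 Z=0
after  6: R0=0x90 R1=0x15 R2=0x05 R3=0x18 R4=0x95 R5=0x88  N=1 Z=0
after  7: R0=0x90 R1=0x15 R2=0x05 R3=0x18 R4=0x95 R5=0x90  N=1 Z=0
after  8: R0=0x90 R1=0x1d R2=0x05 R3=0x18 R4=0x95 R5=0x90  N=0 Z=0
after  9: R0=0x90 R1=0x1d R2=0xad R3=0x18 R4=0x95 R5=0x90  N=1 Z=0
after 10: R0=0x90 R1=0x1d R2=0xad R3=0x9d R4=0x95 R5=0x90  N=1 Z=0
-- IRQ taken; context saved, return-PC = 11 --
mismatch: R1: reported 0x9d vs actual 0x1d

BAD = R1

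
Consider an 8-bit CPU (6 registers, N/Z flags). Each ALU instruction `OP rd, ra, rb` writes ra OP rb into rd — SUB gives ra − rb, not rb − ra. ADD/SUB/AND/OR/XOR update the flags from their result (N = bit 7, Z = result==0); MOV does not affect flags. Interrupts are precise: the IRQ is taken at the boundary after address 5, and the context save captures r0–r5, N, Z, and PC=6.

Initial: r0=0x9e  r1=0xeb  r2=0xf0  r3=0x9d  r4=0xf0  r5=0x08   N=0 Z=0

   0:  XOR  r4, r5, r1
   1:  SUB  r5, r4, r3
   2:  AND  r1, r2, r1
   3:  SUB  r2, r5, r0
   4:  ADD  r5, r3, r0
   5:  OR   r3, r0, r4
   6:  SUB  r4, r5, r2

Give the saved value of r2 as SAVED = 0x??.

after  0: r0=0x9e r1=0xeb r2=0xf0 r3=0x9d r4=0xe3 r5=0x08  N=1 Z=0
after  1: r0=0x9e r1=0xeb r2=0xf0 r3=0x9d r4=0xe3 r5=0x46  N=0 Z=0
after  2: r0=0x9e r1=0xe0 r2=0xf0 r3=0x9d r4=0xe3 r5=0x46  N=1 Z=0
after  3: r0=0x9e r1=0xe0 r2=0xa8 r3=0x9d r4=0xe3 r5=0x46  N=1 Z=0
after  4: r0=0x9e r1=0xe0 r2=0xa8 r3=0x9d r4=0xe3 r5=0x3b  N=0 Z=0
after  5: r0=0x9e r1=0xe0 r2=0xa8 r3=0xff r4=0xe3 r5=0x3b  N=1 Z=0
-- IRQ taken; context saved, return-PC = 6 --

SAVED = 0xa8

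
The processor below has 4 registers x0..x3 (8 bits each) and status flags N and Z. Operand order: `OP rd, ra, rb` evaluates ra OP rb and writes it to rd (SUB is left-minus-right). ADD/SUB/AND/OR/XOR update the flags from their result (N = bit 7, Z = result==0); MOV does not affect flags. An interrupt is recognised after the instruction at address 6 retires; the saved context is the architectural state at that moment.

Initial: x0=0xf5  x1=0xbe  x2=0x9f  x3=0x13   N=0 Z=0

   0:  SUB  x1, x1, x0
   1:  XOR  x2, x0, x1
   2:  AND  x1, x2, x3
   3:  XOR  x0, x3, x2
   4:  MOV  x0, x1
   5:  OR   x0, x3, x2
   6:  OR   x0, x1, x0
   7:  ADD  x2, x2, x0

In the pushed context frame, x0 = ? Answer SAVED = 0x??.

SAVED = 0x3f

after  0: x0=0xf5 x1=0xc9 x2=0x9f x3=0x13  N=1 Z=0
after  1: x0=0xf5 x1=0xc9 x2=0x3c x3=0x13  N=0 Z=0
after  2: x0=0xf5 x1=0x10 x2=0x3c x3=0x13  N=0 Z=0
after  3: x0=0x2f x1=0x10 x2=0x3c x3=0x13  N=0 Z=0
after  4: x0=0x10 x1=0x10 x2=0x3c x3=0x13  N=0 Z=0
after  5: x0=0x3f x1=0x10 x2=0x3c x3=0x13  N=0 Z=0
after  6: x0=0x3f x1=0x10 x2=0x3c x3=0x13  N=0 Z=0
-- IRQ taken; context saved, return-PC = 7 --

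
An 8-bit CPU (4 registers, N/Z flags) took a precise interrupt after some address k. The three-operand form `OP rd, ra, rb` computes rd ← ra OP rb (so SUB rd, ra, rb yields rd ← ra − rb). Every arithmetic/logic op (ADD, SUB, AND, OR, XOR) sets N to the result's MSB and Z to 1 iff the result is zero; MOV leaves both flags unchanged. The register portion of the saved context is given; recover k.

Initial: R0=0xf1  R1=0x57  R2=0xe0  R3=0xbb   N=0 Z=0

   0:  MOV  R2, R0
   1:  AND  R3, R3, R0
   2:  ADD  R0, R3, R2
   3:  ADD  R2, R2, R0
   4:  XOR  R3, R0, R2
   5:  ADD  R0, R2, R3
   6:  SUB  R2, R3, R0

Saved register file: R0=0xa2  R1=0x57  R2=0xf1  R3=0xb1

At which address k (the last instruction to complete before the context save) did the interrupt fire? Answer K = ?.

after  0: R0=0xf1 R1=0x57 R2=0xf1 R3=0xbb  N=0 Z=0
after  1: R0=0xf1 R1=0x57 R2=0xf1 R3=0xb1  N=1 Z=0
after  2: R0=0xa2 R1=0x57 R2=0xf1 R3=0xb1  N=1 Z=0
-- IRQ taken; context saved, return-PC = 3 --

K = 2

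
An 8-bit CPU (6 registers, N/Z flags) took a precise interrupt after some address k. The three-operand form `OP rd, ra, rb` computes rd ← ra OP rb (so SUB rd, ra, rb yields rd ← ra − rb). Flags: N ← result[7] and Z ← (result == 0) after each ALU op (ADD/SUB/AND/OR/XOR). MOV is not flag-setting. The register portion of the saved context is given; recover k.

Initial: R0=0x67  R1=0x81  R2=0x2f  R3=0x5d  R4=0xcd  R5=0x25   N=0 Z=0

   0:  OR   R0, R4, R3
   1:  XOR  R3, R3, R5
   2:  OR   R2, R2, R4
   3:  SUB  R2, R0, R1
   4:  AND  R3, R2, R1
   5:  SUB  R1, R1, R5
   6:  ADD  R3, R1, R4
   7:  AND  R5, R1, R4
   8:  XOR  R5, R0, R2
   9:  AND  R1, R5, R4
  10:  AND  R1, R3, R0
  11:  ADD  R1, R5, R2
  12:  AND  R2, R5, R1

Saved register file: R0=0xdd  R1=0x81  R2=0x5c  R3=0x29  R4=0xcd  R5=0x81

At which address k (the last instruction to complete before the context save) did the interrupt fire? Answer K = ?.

K = 9

after  0: R0=0xdd R1=0x81 R2=0x2f R3=0x5d R4=0xcd R5=0x25  N=1 Z=0
after  1: R0=0xdd R1=0x81 R2=0x2f R3=0x78 R4=0xcd R5=0x25  N=0 Z=0
after  2: R0=0xdd R1=0x81 R2=0xef R3=0x78 R4=0xcd R5=0x25  N=1 Z=0
after  3: R0=0xdd R1=0x81 R2=0x5c R3=0x78 R4=0xcd R5=0x25  N=0 Z=0
after  4: R0=0xdd R1=0x81 R2=0x5c R3=0x00 R4=0xcd R5=0x25  N=0 Z=1
after  5: R0=0xdd R1=0x5c R2=0x5c R3=0x00 R4=0xcd R5=0x25  N=0 Z=0
after  6: R0=0xdd R1=0x5c R2=0x5c R3=0x29 R4=0xcd R5=0x25  N=0 Z=0
after  7: R0=0xdd R1=0x5c R2=0x5c R3=0x29 R4=0xcd R5=0x4c  N=0 Z=0
after  8: R0=0xdd R1=0x5c R2=0x5c R3=0x29 R4=0xcd R5=0x81  N=1 Z=0
after  9: R0=0xdd R1=0x81 R2=0x5c R3=0x29 R4=0xcd R5=0x81  N=1 Z=0
-- IRQ taken; context saved, return-PC = 10 --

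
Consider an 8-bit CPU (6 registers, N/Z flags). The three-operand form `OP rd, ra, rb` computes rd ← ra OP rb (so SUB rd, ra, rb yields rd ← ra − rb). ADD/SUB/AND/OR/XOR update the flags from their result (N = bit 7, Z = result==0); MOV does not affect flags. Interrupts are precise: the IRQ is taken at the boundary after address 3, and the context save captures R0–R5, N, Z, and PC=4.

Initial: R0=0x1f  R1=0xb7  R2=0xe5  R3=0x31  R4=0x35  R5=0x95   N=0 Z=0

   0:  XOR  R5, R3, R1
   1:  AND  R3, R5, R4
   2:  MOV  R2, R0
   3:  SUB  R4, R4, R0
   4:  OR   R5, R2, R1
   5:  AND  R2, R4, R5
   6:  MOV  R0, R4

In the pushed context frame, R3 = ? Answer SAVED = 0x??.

after  0: R0=0x1f R1=0xb7 R2=0xe5 R3=0x31 R4=0x35 R5=0x86  N=1 Z=0
after  1: R0=0x1f R1=0xb7 R2=0xe5 R3=0x04 R4=0x35 R5=0x86  N=0 Z=0
after  2: R0=0x1f R1=0xb7 R2=0x1f R3=0x04 R4=0x35 R5=0x86  N=0 Z=0
after  3: R0=0x1f R1=0xb7 R2=0x1f R3=0x04 R4=0x16 R5=0x86  N=0 Z=0
-- IRQ taken; context saved, return-PC = 4 --

SAVED = 0x04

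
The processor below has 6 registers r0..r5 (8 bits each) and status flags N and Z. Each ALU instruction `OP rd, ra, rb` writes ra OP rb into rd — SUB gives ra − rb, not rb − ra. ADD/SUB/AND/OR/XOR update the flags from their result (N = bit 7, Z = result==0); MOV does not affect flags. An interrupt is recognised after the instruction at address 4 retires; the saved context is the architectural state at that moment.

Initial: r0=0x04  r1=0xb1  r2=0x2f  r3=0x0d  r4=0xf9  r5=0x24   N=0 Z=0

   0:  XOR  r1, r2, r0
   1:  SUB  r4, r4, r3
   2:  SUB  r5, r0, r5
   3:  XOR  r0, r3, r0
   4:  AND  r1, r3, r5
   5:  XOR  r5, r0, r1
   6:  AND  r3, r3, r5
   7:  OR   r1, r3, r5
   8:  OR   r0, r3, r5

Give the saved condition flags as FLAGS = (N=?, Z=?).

FLAGS = (N=0, Z=1)

after  0: r0=0x04 r1=0x2b r2=0x2f r3=0x0d r4=0xf9 r5=0x24  N=0 Z=0
after  1: r0=0x04 r1=0x2b r2=0x2f r3=0x0d r4=0xec r5=0x24  N=1 Z=0
after  2: r0=0x04 r1=0x2b r2=0x2f r3=0x0d r4=0xec r5=0xe0  N=1 Z=0
after  3: r0=0x09 r1=0x2b r2=0x2f r3=0x0d r4=0xec r5=0xe0  N=0 Z=0
after  4: r0=0x09 r1=0x00 r2=0x2f r3=0x0d r4=0xec r5=0xe0  N=0 Z=1
-- IRQ taken; context saved, return-PC = 5 --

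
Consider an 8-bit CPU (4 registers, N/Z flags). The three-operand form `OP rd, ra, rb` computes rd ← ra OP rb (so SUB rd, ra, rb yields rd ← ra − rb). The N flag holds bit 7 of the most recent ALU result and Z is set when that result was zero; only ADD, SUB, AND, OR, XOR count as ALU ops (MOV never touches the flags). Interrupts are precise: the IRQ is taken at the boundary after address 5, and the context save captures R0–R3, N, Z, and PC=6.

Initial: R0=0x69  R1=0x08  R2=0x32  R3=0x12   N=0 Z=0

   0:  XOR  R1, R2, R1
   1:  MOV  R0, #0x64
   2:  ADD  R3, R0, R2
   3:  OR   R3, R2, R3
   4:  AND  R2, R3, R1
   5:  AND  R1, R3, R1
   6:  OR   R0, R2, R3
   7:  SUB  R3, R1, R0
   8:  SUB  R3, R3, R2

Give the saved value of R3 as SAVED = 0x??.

after  0: R0=0x69 R1=0x3a R2=0x32 R3=0x12  N=0 Z=0
after  1: R0=0x64 R1=0x3a R2=0x32 R3=0x12  N=0 Z=0
after  2: R0=0x64 R1=0x3a R2=0x32 R3=0x96  N=1 Z=0
after  3: R0=0x64 R1=0x3a R2=0x32 R3=0xb6  N=1 Z=0
after  4: R0=0x64 R1=0x3a R2=0x32 R3=0xb6  N=0 Z=0
after  5: R0=0x64 R1=0x32 R2=0x32 R3=0xb6  N=0 Z=0
-- IRQ taken; context saved, return-PC = 6 --

SAVED = 0xb6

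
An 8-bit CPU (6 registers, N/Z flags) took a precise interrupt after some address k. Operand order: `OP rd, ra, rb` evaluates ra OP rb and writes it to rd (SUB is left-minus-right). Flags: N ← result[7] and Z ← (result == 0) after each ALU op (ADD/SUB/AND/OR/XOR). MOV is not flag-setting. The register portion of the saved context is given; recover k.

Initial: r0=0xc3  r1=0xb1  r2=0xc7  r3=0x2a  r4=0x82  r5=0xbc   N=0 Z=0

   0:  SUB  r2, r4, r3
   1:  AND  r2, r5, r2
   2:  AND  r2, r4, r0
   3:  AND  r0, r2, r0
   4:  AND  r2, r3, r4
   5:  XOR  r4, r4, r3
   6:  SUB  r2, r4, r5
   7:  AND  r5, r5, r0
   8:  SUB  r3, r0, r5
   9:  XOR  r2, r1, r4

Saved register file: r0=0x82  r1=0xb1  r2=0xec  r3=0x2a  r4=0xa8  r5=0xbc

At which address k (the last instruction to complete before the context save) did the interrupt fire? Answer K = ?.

after  0: r0=0xc3 r1=0xb1 r2=0x58 r3=0x2a r4=0x82 r5=0xbc  N=0 Z=0
after  1: r0=0xc3 r1=0xb1 r2=0x18 r3=0x2a r4=0x82 r5=0xbc  N=0 Z=0
after  2: r0=0xc3 r1=0xb1 r2=0x82 r3=0x2a r4=0x82 r5=0xbc  N=1 Z=0
after  3: r0=0x82 r1=0xb1 r2=0x82 r3=0x2a r4=0x82 r5=0xbc  N=1 Z=0
after  4: r0=0x82 r1=0xb1 r2=0x02 r3=0x2a r4=0x82 r5=0xbc  N=0 Z=0
after  5: r0=0x82 r1=0xb1 r2=0x02 r3=0x2a r4=0xa8 r5=0xbc  N=1 Z=0
after  6: r0=0x82 r1=0xb1 r2=0xec r3=0x2a r4=0xa8 r5=0xbc  N=1 Z=0
-- IRQ taken; context saved, return-PC = 7 --

K = 6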